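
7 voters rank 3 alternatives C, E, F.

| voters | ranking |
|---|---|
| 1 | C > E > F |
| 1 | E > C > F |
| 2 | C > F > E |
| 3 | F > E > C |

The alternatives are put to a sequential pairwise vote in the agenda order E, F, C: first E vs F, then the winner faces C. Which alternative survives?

C

Round 1: E vs F — 2–5, F advances.
Round 2: F vs C — 3–4, C advances.
The agenda winner is C.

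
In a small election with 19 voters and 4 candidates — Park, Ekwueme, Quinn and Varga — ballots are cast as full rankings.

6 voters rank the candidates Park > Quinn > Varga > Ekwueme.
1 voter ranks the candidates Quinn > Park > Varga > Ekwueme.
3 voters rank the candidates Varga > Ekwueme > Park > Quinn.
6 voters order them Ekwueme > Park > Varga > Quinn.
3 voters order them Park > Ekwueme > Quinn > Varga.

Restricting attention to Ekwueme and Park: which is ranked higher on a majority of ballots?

Park

Ballots ranking Ekwueme above Park: 3 + 6 = 9.
Ballots ranking Park above Ekwueme: 19 − 9 = 10.
Park wins the head-to-head 10–9.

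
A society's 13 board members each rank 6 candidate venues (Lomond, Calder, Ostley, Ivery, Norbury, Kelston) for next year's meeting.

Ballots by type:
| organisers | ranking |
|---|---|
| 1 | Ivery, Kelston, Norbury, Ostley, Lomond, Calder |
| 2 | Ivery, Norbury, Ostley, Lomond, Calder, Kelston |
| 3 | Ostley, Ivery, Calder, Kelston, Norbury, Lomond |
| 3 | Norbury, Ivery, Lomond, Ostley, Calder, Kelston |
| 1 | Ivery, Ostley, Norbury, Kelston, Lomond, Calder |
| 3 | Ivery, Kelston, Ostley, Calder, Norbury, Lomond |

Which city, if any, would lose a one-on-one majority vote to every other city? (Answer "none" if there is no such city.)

Head-to-head results (13 organisers):
Lomond vs Calder: 7 to 6, Lomond.
Lomond vs Ostley: 3 for Lomond, 10 for Ostley — Ostley by 10–3.
Lomond vs Ivery: Lomond preferred on 0 ballots; Ivery wins 13–0.
Lomond–Norbury: Norbury 13–0.
Lomond vs Kelston: 2+3 = 5 for Lomond, 8 for Kelston — Kelston by 8–5.
Calder–Ostley: Ostley 13–0.
Calder vs Ivery: Ivery, 13–0.
Calder vs Norbury: Calder preferred on 3+3 = 6 ballots; Norbury wins 7–6.
Calder–Kelston: Calder 8–5.
Ostley vs Ivery: Ivery, 10–3.
Ostley vs Norbury: Ostley, 7–6.
Ostley vs Kelston: Ostley, 9–4.
Ivery vs Norbury: 1+2+3+1+3 = 10 for Ivery, 3 for Norbury — Ivery by 10–3.
Ivery vs Kelston: 13 to 0, Ivery.
Norbury–Kelston: Kelston 7–6.
Every city wins at least one matchup (Lomond beats Calder; Calder beats Kelston; Ostley beats Lomond; Ivery beats Lomond; Norbury beats Lomond; Kelston beats Lomond), so there is no Condorcet loser.

none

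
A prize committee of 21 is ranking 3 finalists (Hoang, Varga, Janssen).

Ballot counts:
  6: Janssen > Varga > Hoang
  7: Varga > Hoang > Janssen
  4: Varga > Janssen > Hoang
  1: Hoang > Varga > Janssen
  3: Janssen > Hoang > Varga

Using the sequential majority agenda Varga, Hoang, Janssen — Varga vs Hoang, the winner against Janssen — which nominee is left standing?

Varga

Round 1: Varga vs Hoang — 17–4, Varga advances.
Round 2: Varga vs Janssen — 12–9, Varga advances.
Varga survives the agenda.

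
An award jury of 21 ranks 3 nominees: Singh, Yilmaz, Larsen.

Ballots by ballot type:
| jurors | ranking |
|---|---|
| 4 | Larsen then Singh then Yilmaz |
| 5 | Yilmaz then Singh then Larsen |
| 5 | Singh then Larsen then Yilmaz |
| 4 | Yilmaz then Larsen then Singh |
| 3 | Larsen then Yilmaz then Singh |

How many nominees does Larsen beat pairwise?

Larsen against each rival (21 jurors):
Larsen vs Singh: 4+4+3 = 11 for Larsen, 10 for Singh — Larsen by 11–10.
Larsen vs Yilmaz: Larsen is ranked higher on 4+5+3 = 12 ballots, Yilmaz on 9. Larsen wins 12–9.
Larsen beats Singh, Yilmaz — 2 pairwise wins.

2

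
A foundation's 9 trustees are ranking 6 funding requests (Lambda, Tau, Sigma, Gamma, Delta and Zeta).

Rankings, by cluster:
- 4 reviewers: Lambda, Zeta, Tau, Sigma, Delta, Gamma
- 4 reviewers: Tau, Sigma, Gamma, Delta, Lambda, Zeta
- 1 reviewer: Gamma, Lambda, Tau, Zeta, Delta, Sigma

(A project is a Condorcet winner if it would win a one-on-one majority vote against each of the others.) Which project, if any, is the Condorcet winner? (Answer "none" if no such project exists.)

none

Head-to-head results (9 reviewers):
Lambda vs Tau: Lambda, 5–4.
Lambda–Sigma: Lambda 5–4.
Lambda–Gamma: Gamma 5–4.
Lambda vs Delta: Lambda wins 5–4.
Lambda vs Zeta: Lambda wins 9–0.
Tau–Sigma: Tau 9–0.
Tau vs Gamma: Tau wins 8–1.
Tau vs Delta: Tau wins 9–0.
Tau–Zeta: Tau 5–4.
Sigma vs Gamma: Sigma, 8–1.
Sigma vs Delta: Sigma wins 8–1.
Sigma–Zeta: Zeta 5–4.
Gamma vs Delta: Gamma, 5–4.
Gamma–Zeta: Gamma 5–4.
Delta vs Zeta: Zeta, 5–4.
No project is unbeaten: Lambda loses to Gamma; Tau loses to Lambda; Sigma loses to Lambda; Gamma loses to Tau; Delta loses to Lambda; Zeta loses to Lambda. In particular Lambda beats Tau beats Gamma beats Lambda is a majority cycle — no Condorcet winner exists.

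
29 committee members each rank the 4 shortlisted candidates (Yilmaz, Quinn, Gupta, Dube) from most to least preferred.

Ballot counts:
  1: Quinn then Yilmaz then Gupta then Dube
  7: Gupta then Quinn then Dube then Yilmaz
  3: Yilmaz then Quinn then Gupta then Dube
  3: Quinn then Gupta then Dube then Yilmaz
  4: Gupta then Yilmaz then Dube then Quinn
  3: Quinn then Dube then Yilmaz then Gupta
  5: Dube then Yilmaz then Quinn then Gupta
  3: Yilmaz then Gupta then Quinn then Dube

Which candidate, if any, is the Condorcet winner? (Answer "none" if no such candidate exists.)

none

Pairwise majorities:
Yilmaz vs Quinn: Yilmaz wins 15–14.
Yilmaz vs Gupta: Yilmaz wins 15–14.
Yilmaz vs Dube: Dube wins 18–11.
Quinn–Gupta: Quinn 15–14.
Quinn vs Dube: Quinn wins 20–9.
Gupta–Dube: Gupta 21–8.
Each candidate drops at least one matchup (Yilmaz loses to Dube; Quinn loses to Yilmaz; Gupta loses to Yilmaz; Dube loses to Quinn); the cycle Yilmaz → Quinn → Dube → Yilmaz rules out a Condorcet winner.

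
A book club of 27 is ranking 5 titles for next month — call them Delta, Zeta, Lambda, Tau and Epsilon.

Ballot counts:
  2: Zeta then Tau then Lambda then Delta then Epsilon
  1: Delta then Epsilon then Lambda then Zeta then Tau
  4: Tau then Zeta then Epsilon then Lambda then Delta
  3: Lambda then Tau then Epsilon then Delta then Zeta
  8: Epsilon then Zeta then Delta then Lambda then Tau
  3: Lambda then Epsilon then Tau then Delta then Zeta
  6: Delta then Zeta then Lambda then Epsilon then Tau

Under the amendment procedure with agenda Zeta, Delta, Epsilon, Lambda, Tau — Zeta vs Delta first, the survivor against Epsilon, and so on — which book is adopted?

Round 1: Zeta vs Delta — 14–13, Zeta advances.
Round 2: Zeta vs Epsilon — 12–15, Epsilon advances.
Round 3: Epsilon vs Lambda — 13–14, Lambda advances.
Round 4: Lambda vs Tau — 21–6, Lambda advances.
The agenda winner is Lambda.

Lambda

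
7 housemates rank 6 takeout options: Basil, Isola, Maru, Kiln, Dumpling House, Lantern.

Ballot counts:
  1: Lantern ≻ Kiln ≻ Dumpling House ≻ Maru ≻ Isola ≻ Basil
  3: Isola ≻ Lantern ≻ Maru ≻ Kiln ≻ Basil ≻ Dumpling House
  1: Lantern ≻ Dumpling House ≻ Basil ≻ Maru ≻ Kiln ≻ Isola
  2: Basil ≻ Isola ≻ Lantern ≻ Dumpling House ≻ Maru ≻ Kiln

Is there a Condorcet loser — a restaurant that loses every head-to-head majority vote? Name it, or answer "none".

none

Head-to-head results (7 friends):
Basil–Isola: Isola 4–3.
Basil–Maru: Maru 4–3.
Basil vs Kiln: Basil is ranked higher on 1+2 = 3 ballots, Kiln on 4. Kiln wins 4–3.
Basil–Dumpling House: Basil 5–2.
Basil vs Lantern: Lantern, 5–2.
Isola vs Maru: Isola wins 5–2.
Isola vs Kiln: Isola wins 5–2.
Isola–Dumpling House: Isola 5–2.
Isola–Lantern: Isola 5–2.
Maru vs Kiln: Maru, 6–1.
Maru vs Dumpling House: 3 for Maru, 4 for Dumpling House — Dumpling House by 4–3.
Maru vs Lantern: 0 for Maru, 7 for Lantern — Lantern by 7–0.
Kiln vs Dumpling House: 4 to 3, Kiln.
Kiln vs Lantern: Lantern, 7–0.
Dumpling House–Lantern: Lantern 7–0.
No restaurant is winless: Basil beats Dumpling House; Isola beats Basil; Maru beats Basil; Kiln beats Basil; Dumpling House beats Maru; Lantern beats Basil. There is no Condorcet loser.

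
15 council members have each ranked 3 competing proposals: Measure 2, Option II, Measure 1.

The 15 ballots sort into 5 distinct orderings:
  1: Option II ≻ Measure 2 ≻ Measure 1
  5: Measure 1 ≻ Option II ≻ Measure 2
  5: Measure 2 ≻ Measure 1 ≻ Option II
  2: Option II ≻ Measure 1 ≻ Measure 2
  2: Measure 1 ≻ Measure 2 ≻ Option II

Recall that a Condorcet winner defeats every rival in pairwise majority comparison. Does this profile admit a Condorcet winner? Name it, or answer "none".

Pairwise majorities:
Measure 2 vs Option II: Option II wins 8–7.
Measure 2 vs Measure 1: 6 to 9, Measure 1.
Option II vs Measure 1: Measure 1 wins 12–3.
Measure 1 beats each of Measure 2, Option II — Measure 1 is the Condorcet winner.

Measure 1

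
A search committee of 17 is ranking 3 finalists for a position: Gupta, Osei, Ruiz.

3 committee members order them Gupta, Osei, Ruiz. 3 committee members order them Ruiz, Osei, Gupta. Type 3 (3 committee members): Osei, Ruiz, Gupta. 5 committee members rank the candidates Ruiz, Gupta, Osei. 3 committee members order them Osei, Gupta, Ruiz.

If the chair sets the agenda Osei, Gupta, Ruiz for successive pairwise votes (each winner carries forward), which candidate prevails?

Round 1: Osei vs Gupta — 9–8, Osei advances.
Round 2: Osei vs Ruiz — 9–8, Osei advances.
The agenda winner is Osei.

Osei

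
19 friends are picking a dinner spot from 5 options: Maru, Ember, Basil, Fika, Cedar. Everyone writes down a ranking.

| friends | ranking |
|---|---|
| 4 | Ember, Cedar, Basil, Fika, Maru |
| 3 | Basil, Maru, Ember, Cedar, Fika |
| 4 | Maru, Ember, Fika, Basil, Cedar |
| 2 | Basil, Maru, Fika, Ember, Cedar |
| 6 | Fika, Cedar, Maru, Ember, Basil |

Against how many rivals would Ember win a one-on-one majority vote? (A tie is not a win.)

Ember against each rival (19 friends):
Ember vs Maru: Maru, 15–4.
Ember vs Basil: Ember preferred on 4+4+6 = 14 ballots; Ember wins 14–5.
Ember–Fika: Ember 11–8.
Ember vs Cedar: 13 to 6, Ember.
Ember beats Basil, Fika, Cedar; loses to Maru — 3 pairwise wins.

3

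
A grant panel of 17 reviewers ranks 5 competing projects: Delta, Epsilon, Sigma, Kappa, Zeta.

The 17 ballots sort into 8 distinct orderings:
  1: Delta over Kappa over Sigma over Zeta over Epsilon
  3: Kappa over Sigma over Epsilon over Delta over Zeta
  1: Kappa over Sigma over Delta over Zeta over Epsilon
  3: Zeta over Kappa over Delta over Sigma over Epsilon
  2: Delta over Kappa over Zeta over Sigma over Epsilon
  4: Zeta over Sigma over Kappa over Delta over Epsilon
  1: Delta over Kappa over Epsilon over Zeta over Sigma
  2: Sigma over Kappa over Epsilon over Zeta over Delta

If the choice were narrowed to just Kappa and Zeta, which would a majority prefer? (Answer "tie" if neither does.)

Kappa

Ballots ranking Kappa above Zeta: 1 + 3 + 1 + 2 + 1 + 2 = 10.
Ballots ranking Zeta above Kappa: 17 − 10 = 7.
Kappa wins the head-to-head 10–7.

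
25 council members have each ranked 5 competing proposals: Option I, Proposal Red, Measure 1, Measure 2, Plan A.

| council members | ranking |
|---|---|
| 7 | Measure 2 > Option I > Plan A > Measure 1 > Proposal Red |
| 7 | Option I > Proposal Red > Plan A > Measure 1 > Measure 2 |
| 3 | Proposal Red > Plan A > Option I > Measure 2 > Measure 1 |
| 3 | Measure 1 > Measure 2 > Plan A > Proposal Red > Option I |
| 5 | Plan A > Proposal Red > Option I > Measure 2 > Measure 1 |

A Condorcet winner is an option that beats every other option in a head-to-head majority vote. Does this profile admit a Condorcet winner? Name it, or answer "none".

Option I

Head-to-head results (25 council members):
Option I vs Proposal Red: Option I preferred on 7+7 = 14 ballots; Option I wins 14–11.
Option I vs Measure 1: Option I wins 22–3.
Option I vs Measure 2: Option I wins 15–10.
Option I–Plan A: Option I 14–11.
Proposal Red vs Measure 1: Proposal Red preferred on 7+3+5 = 15 ballots; Proposal Red wins 15–10.
Proposal Red vs Measure 2: Proposal Red is ranked higher on 7+3+5 = 15 ballots, Measure 2 on 10. Proposal Red wins 15–10.
Proposal Red–Plan A: Plan A 15–10.
Measure 1 vs Measure 2: Measure 1 is ranked higher on 7+3 = 10 ballots, Measure 2 on 15. Measure 2 wins 15–10.
Measure 1 vs Plan A: Plan A wins 22–3.
Measure 2 vs Plan A: Plan A, 15–10.
Option I wins every pairwise contest, so Option I is the Condorcet winner.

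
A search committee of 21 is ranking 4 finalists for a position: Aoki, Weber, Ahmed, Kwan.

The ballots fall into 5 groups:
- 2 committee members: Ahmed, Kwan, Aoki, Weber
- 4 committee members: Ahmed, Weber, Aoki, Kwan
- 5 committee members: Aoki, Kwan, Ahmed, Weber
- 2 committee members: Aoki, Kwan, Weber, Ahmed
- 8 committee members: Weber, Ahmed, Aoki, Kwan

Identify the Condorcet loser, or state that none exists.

Kwan

Head-to-head results (21 committee members):
Aoki vs Weber: Weber wins 12–9.
Aoki vs Ahmed: Aoki is ranked higher on 5+2 = 7 ballots, Ahmed on 14. Ahmed wins 14–7.
Aoki vs Kwan: Aoki is ranked higher on 4+5+2+8 = 19 ballots, Kwan on 2. Aoki wins 19–2.
Weber vs Ahmed: Ahmed wins 11–10.
Weber vs Kwan: 12 to 9, Weber.
Ahmed–Kwan: Ahmed 14–7.
Kwan is beaten in every head-to-head and is the Condorcet loser.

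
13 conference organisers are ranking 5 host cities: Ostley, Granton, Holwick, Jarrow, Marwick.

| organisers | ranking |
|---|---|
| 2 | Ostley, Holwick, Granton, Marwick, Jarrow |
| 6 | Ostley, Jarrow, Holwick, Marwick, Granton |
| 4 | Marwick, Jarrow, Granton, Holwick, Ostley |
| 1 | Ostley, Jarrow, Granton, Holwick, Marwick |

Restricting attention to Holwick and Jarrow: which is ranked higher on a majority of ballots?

Jarrow

Ballots ranking Holwick above Jarrow: 2.
Ballots ranking Jarrow above Holwick: 13 − 2 = 11.
Jarrow wins the head-to-head 11–2.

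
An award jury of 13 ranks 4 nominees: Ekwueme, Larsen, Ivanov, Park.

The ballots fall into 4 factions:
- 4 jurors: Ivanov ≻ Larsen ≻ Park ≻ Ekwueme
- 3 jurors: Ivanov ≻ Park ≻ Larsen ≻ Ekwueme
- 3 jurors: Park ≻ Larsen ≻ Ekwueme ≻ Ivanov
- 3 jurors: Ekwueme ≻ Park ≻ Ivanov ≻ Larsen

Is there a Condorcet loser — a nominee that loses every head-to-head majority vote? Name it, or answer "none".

Pairwise majorities:
Ekwueme–Larsen: Larsen 10–3.
Ekwueme vs Ivanov: Ekwueme preferred on 3+3 = 6 ballots; Ivanov wins 7–6.
Ekwueme vs Park: Park wins 10–3.
Larsen vs Ivanov: Ivanov, 10–3.
Larsen vs Park: Park wins 9–4.
Ivanov vs Park: Ivanov, 7–6.
Ekwueme is beaten in every head-to-head and is the Condorcet loser.

Ekwueme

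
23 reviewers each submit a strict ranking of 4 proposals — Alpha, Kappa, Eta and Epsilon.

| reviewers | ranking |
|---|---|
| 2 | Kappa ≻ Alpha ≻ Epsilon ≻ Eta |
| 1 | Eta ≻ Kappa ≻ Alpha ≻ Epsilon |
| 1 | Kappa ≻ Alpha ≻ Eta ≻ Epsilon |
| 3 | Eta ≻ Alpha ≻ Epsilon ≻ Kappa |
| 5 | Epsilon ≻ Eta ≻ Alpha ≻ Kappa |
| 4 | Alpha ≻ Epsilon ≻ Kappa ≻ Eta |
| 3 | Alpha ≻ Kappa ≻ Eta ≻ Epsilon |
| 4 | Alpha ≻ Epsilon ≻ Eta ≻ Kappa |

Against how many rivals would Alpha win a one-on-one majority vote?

3

Alpha against each rival (23 reviewers):
Alpha–Kappa: Alpha 19–4.
Alpha vs Eta: Alpha preferred on 2+1+4+3+4 = 14 ballots; Alpha wins 14–9.
Alpha vs Epsilon: Alpha, 18–5.
Alpha beats Kappa, Eta, Epsilon — 3 pairwise wins.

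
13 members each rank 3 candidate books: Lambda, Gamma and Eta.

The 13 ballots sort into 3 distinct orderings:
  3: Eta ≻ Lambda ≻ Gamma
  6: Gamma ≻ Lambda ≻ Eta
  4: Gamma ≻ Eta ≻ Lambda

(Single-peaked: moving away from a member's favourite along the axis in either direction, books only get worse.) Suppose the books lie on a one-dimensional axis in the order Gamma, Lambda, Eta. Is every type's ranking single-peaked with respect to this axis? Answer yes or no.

no

Axis positions: Gamma=1, Lambda=2, Eta=3.
Type 1 (peak Eta at position 3): ranking walks positions 3-2-1, expanding outward from the peak — single-peaked.
Type 2 (peak Gamma at position 1): ranking walks positions 1-2-3, expanding outward from the peak — single-peaked.
Type 3: ranking walks positions 1-3-2; Eta is ranked above Lambda even though Lambda lies between Eta and the peak Gamma on the axis — preferences dip and rise again. Not single-peaked.
Type 3 violates single-peakedness, so the profile is not single-peaked on this axis.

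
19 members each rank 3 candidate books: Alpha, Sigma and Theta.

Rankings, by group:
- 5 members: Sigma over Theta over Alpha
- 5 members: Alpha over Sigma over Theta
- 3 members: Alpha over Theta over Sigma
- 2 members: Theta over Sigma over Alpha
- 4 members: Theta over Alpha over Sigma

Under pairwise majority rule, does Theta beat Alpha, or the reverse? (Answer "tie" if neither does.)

Theta

Ballots ranking Theta above Alpha: 5 + 2 + 4 = 11.
Ballots ranking Alpha above Theta: 19 − 11 = 8.
Theta wins the head-to-head 11–8.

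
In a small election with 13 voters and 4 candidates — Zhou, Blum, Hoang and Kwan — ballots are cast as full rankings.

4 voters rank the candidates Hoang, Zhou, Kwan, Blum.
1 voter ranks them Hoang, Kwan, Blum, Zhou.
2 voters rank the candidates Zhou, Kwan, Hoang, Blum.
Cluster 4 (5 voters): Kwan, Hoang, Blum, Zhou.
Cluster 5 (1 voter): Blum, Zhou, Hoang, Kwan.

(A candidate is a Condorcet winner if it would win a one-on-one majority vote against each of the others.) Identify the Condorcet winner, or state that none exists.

none

Pairwise majorities:
Zhou–Blum: Blum 7–6.
Zhou vs Hoang: Hoang, 10–3.
Zhou vs Kwan: Zhou, 7–6.
Blum–Hoang: Hoang 12–1.
Blum vs Kwan: Kwan, 12–1.
Hoang vs Kwan: Kwan wins 7–6.
Every candidate loses at least once (Zhou loses to Blum; Blum loses to Hoang; Hoang loses to Kwan; Kwan loses to Zhou). The majority relation contains the cycle Zhou > Kwan > Blum > Zhou, so there is no Condorcet winner.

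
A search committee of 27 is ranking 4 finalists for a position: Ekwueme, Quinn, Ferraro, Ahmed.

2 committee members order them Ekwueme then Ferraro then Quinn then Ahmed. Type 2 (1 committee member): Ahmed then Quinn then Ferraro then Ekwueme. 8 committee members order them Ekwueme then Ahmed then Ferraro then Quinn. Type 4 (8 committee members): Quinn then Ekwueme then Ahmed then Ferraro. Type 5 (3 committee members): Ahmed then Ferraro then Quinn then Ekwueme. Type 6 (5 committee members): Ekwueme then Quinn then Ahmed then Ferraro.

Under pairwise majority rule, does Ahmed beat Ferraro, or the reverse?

Ahmed

Ballots ranking Ahmed above Ferraro: 1 + 8 + 8 + 3 + 5 = 25.
Ballots ranking Ferraro above Ahmed: 27 − 25 = 2.
Ahmed wins the head-to-head 25–2.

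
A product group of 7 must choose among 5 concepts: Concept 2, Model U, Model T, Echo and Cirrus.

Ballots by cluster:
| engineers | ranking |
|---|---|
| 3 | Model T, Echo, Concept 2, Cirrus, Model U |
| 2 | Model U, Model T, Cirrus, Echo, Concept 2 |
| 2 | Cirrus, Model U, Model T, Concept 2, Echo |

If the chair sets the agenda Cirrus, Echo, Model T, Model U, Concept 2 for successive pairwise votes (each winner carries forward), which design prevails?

Round 1: Cirrus vs Echo — 4–3, Cirrus advances.
Round 2: Cirrus vs Model T — 2–5, Model T advances.
Round 3: Model T vs Model U — 3–4, Model U advances.
Round 4: Model U vs Concept 2 — 4–3, Model U advances.
The agenda winner is Model U.

Model U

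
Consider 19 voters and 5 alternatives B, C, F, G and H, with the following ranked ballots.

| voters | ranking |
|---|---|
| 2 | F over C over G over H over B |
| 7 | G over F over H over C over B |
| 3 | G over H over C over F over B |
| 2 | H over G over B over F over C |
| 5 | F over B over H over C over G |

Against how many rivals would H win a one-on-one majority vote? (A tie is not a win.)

2

H against each rival (19 voters):
H vs B: H preferred on 2+7+3+2 = 14 ballots; H wins 14–5.
H vs C: H, 17–2.
H vs F: F, 14–5.
H vs G: H preferred on 2+5 = 7 ballots; G wins 12–7.
H beats B, C; loses to F, G — 2 pairwise wins.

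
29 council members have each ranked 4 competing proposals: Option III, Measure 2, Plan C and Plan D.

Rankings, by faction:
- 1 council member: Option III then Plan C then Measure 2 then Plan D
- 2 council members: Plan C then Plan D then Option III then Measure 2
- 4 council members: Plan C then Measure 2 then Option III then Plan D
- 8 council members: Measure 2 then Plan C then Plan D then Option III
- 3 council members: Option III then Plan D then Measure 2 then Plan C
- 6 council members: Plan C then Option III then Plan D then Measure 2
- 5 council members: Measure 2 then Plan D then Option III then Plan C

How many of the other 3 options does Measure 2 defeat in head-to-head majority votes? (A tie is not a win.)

3

Measure 2 against each rival (29 council members):
Measure 2 vs Option III: Measure 2, 17–12.
Measure 2 vs Plan C: Measure 2, 16–13.
Measure 2 vs Plan D: Measure 2 preferred on 1+4+8+5 = 18 ballots; Measure 2 wins 18–11.
Measure 2 beats Option III, Plan C, Plan D — 3 pairwise wins.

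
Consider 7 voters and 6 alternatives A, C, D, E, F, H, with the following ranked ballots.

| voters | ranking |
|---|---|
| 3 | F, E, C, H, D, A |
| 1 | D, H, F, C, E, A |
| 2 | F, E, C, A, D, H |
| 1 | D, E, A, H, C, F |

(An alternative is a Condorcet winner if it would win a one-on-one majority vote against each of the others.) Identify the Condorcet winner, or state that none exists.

F

Check each pair by majority over 7 ballots:
A vs C: C, 6–1.
A–D: D 5–2.
A–E: E 7–0.
A vs F: F wins 6–1.
A vs H: H wins 4–3.
C–D: C 5–2.
C–E: E 6–1.
C vs F: F, 6–1.
C–H: C 5–2.
D–E: E 5–2.
D–F: F 5–2.
D–H: D 4–3.
E vs F: F wins 6–1.
E–H: E 6–1.
F–H: F 5–2.
F defeats every rival head-to-head and is the Condorcet winner.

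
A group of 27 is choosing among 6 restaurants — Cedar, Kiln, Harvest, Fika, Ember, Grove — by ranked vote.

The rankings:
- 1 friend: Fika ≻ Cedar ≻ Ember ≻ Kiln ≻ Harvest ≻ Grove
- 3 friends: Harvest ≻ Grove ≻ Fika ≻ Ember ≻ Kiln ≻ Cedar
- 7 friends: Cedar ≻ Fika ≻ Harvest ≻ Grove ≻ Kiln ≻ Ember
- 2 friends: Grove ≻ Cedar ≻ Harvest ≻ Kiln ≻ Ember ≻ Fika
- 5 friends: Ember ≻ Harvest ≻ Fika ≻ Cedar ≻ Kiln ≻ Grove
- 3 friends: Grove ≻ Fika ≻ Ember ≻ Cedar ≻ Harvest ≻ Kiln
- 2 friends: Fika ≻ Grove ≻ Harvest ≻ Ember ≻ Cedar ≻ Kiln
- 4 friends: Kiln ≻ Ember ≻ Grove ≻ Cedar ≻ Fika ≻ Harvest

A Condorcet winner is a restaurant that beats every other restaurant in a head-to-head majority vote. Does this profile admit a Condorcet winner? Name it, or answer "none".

Fika

Check each pair by majority over 27 ballots:
Cedar vs Kiln: 20 to 7, Cedar.
Cedar vs Harvest: 17 to 10, Cedar.
Cedar vs Fika: 7+2+4 = 13 for Cedar, 14 for Fika — Fika by 14–13.
Cedar vs Ember: Cedar preferred on 1+7+2 = 10 ballots; Ember wins 17–10.
Cedar vs Grove: 1+7+5 = 13 for Cedar, 14 for Grove — Grove by 14–13.
Kiln vs Harvest: Kiln preferred on 1+4 = 5 ballots; Harvest wins 22–5.
Kiln vs Fika: Kiln preferred on 2+4 = 6 ballots; Fika wins 21–6.
Kiln vs Ember: 13 to 14, Ember.
Kiln vs Grove: Kiln preferred on 1+5+4 = 10 ballots; Grove wins 17–10.
Harvest vs Fika: Harvest is ranked higher on 3+2+5 = 10 ballots, Fika on 17. Fika wins 17–10.
Harvest vs Ember: 14 to 13, Harvest.
Harvest vs Grove: Harvest preferred on 1+3+7+5 = 16 ballots; Harvest wins 16–11.
Fika vs Ember: 16 to 11, Fika.
Fika vs Grove: Fika preferred on 1+7+5+2 = 15 ballots; Fika wins 15–12.
Ember vs Grove: 10 to 17, Grove.
Fika defeats every rival head-to-head and is the Condorcet winner.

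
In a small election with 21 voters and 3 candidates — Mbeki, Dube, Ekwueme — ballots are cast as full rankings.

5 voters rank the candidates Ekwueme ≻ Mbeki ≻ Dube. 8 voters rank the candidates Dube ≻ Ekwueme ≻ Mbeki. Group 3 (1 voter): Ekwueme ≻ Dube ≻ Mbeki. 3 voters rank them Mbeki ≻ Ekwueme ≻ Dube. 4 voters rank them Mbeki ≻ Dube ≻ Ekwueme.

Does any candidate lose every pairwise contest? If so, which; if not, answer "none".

Pairwise majorities:
Mbeki vs Dube: Mbeki preferred on 5+3+4 = 12 ballots; Mbeki wins 12–9.
Mbeki–Ekwueme: Ekwueme 14–7.
Dube vs Ekwueme: Dube wins 12–9.
Each candidate has at least one pairwise win (Mbeki beats Dube; Dube beats Ekwueme; Ekwueme beats Mbeki) — no Condorcet loser.

none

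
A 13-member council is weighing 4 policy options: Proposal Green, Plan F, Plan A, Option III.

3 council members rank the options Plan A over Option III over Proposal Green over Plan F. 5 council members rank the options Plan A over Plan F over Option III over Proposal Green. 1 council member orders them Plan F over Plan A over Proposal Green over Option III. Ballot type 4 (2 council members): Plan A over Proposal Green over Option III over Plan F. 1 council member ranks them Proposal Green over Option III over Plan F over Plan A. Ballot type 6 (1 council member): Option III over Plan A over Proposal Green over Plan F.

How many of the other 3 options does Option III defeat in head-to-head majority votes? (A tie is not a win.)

Option III against each rival (13 council members):
Option III vs Proposal Green: 9 to 4, Option III.
Option III vs Plan F: Option III is ranked higher on 3+2+1+1 = 7 ballots, Plan F on 6. Option III wins 7–6.
Option III vs Plan A: 2 to 11, Plan A.
Option III beats Proposal Green, Plan F; loses to Plan A — 2 pairwise wins.

2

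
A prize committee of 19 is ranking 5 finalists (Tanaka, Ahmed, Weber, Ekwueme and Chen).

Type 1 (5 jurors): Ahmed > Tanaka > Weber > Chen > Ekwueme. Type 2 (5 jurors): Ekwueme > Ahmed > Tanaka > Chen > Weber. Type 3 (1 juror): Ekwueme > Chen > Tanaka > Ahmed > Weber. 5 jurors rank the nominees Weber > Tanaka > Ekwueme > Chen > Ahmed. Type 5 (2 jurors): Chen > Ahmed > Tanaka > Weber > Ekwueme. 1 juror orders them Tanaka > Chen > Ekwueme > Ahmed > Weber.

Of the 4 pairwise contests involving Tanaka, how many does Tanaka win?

Tanaka against each rival (19 jurors):
Tanaka vs Ahmed: 1+5+1 = 7 for Tanaka, 12 for Ahmed — Ahmed by 12–7.
Tanaka vs Weber: Tanaka is ranked higher on 5+5+1+2+1 = 14 ballots, Weber on 5. Tanaka wins 14–5.
Tanaka vs Ekwueme: Tanaka wins 13–6.
Tanaka vs Chen: Tanaka, 16–3.
Tanaka beats Weber, Ekwueme, Chen; loses to Ahmed — 3 pairwise wins.

3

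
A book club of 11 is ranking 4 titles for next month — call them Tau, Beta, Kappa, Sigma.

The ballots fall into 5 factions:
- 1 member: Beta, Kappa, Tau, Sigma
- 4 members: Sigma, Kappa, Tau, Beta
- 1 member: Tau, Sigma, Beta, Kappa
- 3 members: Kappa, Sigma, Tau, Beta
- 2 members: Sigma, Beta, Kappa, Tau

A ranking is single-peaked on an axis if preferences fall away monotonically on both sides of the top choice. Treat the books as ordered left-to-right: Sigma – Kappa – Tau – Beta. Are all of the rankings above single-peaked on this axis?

Axis positions: Sigma=1, Kappa=2, Tau=3, Beta=4.
Faction 1: ranking walks positions 4-2-3-1; Kappa is ranked above Tau even though Tau lies between Kappa and the peak Beta on the axis — preferences dip and rise again. Not single-peaked.
Faction 2 (peak Sigma at position 1): ranking walks positions 1-2-3-4, expanding outward from the peak — single-peaked.
Faction 3: ranking walks positions 3-1-4-2; Sigma is ranked above Kappa even though Kappa lies between Sigma and the peak Tau on the axis — preferences dip and rise again. Not single-peaked.
Faction 4 (peak Kappa at position 2): ranking walks positions 2-1-3-4, expanding outward from the peak — single-peaked.
Faction 5: ranking walks positions 1-4-2-3; Beta is ranked above Kappa even though Kappa lies between Beta and the peak Sigma on the axis — preferences dip and rise again. Not single-peaked.
Faction 1 violates single-peakedness, so the profile is not single-peaked on this axis.

no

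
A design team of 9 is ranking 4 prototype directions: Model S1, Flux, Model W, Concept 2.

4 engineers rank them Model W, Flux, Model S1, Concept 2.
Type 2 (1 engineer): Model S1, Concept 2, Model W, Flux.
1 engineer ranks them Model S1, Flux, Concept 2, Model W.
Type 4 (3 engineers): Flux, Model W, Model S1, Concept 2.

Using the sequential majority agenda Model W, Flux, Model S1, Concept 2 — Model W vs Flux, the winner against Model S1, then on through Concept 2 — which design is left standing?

Round 1: Model W vs Flux — 5–4, Model W advances.
Round 2: Model W vs Model S1 — 7–2, Model W advances.
Round 3: Model W vs Concept 2 — 7–2, Model W advances.
The agenda winner is Model W.

Model W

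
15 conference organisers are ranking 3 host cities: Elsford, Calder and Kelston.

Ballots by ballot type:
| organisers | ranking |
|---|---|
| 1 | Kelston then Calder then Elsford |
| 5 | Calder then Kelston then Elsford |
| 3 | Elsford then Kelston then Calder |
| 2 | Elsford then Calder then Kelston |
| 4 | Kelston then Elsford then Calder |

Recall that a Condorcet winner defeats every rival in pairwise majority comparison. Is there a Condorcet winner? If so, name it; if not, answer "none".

Kelston

Check each pair by majority over 15 ballots:
Elsford vs Calder: Elsford, 9–6.
Elsford vs Kelston: Kelston, 10–5.
Calder–Kelston: Kelston 8–7.
Kelston wins every pairwise contest, so Kelston is the Condorcet winner.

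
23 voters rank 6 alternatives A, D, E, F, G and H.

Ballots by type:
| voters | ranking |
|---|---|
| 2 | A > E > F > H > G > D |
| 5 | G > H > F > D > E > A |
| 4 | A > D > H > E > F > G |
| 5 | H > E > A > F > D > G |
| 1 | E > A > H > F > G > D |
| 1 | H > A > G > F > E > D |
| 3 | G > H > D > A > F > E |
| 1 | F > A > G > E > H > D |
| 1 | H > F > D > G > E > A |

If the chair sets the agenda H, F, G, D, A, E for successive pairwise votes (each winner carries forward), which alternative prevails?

H

Round 1: H vs F — 20–3, H advances.
Round 2: H vs G — 14–9, H advances.
Round 3: H vs D — 19–4, H advances.
Round 4: H vs A — 15–8, H advances.
Round 5: H vs E — 19–4, H advances.
The agenda winner is H.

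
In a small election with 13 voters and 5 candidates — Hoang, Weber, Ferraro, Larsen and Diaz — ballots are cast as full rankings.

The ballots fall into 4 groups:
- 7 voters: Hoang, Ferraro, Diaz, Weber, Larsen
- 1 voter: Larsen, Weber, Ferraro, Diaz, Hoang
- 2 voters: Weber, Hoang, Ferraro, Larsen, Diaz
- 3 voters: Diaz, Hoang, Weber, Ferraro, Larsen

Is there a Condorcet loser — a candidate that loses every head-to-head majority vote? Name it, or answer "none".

Pairwise majorities:
Hoang vs Weber: Hoang preferred on 7+3 = 10 ballots; Hoang wins 10–3.
Hoang vs Ferraro: Hoang wins 12–1.
Hoang vs Larsen: 12 to 1, Hoang.
Hoang vs Diaz: 7+2 = 9 for Hoang, 4 for Diaz — Hoang by 9–4.
Weber vs Ferraro: Weber is ranked higher on 1+2+3 = 6 ballots, Ferraro on 7. Ferraro wins 7–6.
Weber–Larsen: Weber 12–1.
Weber vs Diaz: Diaz, 10–3.
Ferraro vs Larsen: Ferraro wins 12–1.
Ferraro–Diaz: Ferraro 10–3.
Larsen–Diaz: Diaz 10–3.
Only Larsen has no wins; Larsen is the Condorcet loser.

Larsen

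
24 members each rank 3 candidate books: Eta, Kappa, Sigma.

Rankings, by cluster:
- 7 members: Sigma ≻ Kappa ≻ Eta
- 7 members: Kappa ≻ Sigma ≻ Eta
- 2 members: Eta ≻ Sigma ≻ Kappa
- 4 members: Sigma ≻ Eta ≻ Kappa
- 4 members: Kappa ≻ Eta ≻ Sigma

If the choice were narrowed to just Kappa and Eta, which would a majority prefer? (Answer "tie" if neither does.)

Ballots ranking Kappa above Eta: 7 + 7 + 4 = 18.
Ballots ranking Eta above Kappa: 24 − 18 = 6.
Kappa wins the head-to-head 18–6.

Kappa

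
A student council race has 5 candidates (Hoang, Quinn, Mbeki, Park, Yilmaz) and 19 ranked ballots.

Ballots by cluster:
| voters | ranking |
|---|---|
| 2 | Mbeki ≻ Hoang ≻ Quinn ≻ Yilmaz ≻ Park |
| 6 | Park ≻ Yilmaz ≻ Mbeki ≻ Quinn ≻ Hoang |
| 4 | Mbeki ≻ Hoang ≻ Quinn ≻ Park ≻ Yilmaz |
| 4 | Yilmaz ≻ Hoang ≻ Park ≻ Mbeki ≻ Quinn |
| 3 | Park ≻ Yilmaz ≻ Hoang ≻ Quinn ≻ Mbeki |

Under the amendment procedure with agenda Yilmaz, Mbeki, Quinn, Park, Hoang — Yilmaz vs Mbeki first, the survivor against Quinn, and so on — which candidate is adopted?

Hoang

Round 1: Yilmaz vs Mbeki — 13–6, Yilmaz advances.
Round 2: Yilmaz vs Quinn — 13–6, Yilmaz advances.
Round 3: Yilmaz vs Park — 6–13, Park advances.
Round 4: Park vs Hoang — 9–10, Hoang advances.
The agenda winner is Hoang.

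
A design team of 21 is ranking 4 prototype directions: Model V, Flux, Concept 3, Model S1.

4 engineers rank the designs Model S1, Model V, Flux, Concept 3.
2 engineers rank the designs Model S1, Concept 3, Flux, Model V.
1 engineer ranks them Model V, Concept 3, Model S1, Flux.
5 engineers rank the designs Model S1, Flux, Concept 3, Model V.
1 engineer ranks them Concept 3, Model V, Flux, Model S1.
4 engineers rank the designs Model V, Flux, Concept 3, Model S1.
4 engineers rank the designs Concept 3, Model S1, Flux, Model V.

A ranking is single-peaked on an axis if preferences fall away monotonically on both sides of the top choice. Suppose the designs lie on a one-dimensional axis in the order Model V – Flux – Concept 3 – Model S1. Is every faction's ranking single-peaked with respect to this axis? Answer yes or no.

Axis positions: Model V=1, Flux=2, Concept 3=3, Model S1=4.
Faction 1: ranking walks positions 4-1-2-3; Model V is ranked above Concept 3 even though Concept 3 lies between Model V and the peak Model S1 on the axis — preferences dip and rise again. Not single-peaked.
Faction 2 (peak Model S1 at position 4): ranking walks positions 4-3-2-1, expanding outward from the peak — single-peaked.
Faction 3: ranking walks positions 1-3-4-2; Concept 3 is ranked above Flux even though Flux lies between Concept 3 and the peak Model V on the axis — preferences dip and rise again. Not single-peaked.
Faction 4: ranking walks positions 4-2-3-1; Flux is ranked above Concept 3 even though Concept 3 lies between Flux and the peak Model S1 on the axis — preferences dip and rise again. Not single-peaked.
Faction 5: ranking walks positions 3-1-2-4; Model V is ranked above Flux even though Flux lies between Model V and the peak Concept 3 on the axis — preferences dip and rise again. Not single-peaked.
Faction 6 (peak Model V at position 1): ranking walks positions 1-2-3-4, expanding outward from the peak — single-peaked.
Faction 7 (peak Concept 3 at position 3): ranking walks positions 3-4-2-1, expanding outward from the peak — single-peaked.
Faction 1 violates single-peakedness, so the profile is not single-peaked on this axis.

no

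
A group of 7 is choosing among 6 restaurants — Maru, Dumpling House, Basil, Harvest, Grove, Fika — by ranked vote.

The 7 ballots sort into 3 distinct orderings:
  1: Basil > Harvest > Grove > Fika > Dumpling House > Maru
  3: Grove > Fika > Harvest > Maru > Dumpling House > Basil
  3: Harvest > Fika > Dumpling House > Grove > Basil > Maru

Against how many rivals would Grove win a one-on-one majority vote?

4

Grove against each rival (7 friends):
Grove vs Maru: Grove is ranked higher on 1+3+3 = 7 ballots, Maru on 0. Grove wins 7–0.
Grove vs Dumpling House: Grove preferred on 1+3 = 4 ballots; Grove wins 4–3.
Grove vs Basil: 6 to 1, Grove.
Grove–Harvest: Harvest 4–3.
Grove vs Fika: 4 to 3, Grove.
Grove beats Maru, Dumpling House, Basil, Fika; loses to Harvest — 4 pairwise wins.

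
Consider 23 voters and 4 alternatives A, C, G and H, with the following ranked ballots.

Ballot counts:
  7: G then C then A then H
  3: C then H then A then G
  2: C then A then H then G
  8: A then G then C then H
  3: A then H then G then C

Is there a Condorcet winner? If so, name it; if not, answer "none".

Head-to-head results (23 voters):
A vs C: A is ranked higher on 8+3 = 11 ballots, C on 12. C wins 12–11.
A vs G: A is ranked higher on 3+2+8+3 = 16 ballots, G on 7. A wins 16–7.
A vs H: 7+2+8+3 = 20 for A, 3 for H — A by 20–3.
C vs G: 3+2 = 5 for C, 18 for G — G by 18–5.
C vs H: C is ranked higher on 7+3+2+8 = 20 ballots, H on 3. C wins 20–3.
G vs H: 15 to 8, G.
Each alternative drops at least one matchup (A loses to C; C loses to G; G loses to A; H loses to A); the cycle A → G → C → A rules out a Condorcet winner.

none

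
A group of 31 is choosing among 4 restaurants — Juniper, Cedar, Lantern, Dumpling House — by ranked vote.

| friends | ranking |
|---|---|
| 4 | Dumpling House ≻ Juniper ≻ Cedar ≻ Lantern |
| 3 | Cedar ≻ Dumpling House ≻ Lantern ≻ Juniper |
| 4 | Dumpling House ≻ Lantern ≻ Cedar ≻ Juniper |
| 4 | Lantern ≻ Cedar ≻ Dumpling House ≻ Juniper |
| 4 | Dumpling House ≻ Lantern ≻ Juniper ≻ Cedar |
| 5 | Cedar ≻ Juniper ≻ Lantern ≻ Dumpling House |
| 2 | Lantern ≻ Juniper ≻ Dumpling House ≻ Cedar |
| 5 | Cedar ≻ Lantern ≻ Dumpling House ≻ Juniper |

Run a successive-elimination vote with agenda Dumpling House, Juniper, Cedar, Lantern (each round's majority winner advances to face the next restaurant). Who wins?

Round 1: Dumpling House vs Juniper — 24–7, Dumpling House advances.
Round 2: Dumpling House vs Cedar — 14–17, Cedar advances.
Round 3: Cedar vs Lantern — 17–14, Cedar advances.
Cedar survives the agenda.

Cedar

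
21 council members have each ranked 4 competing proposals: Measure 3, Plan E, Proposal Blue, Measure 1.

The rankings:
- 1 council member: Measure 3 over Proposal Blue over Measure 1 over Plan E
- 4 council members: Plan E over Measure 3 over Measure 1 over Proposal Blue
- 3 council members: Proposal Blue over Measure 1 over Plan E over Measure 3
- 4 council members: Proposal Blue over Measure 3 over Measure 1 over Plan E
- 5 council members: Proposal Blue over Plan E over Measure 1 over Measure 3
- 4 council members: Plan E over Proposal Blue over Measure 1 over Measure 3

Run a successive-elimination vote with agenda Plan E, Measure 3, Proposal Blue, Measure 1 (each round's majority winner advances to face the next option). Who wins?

Proposal Blue

Round 1: Plan E vs Measure 3 — 16–5, Plan E advances.
Round 2: Plan E vs Proposal Blue — 8–13, Proposal Blue advances.
Round 3: Proposal Blue vs Measure 1 — 17–4, Proposal Blue advances.
Proposal Blue survives the agenda.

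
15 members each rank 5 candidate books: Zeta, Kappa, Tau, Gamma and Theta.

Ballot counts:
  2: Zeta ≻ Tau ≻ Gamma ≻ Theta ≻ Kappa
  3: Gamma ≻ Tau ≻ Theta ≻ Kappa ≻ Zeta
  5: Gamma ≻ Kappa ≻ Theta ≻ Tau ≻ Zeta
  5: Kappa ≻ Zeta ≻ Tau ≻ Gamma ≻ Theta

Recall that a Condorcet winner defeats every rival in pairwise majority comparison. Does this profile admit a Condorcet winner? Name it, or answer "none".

Gamma

Head-to-head results (15 members):
Zeta vs Kappa: Zeta preferred on 2 ballots; Kappa wins 13–2.
Zeta vs Tau: 7 to 8, Tau.
Zeta vs Gamma: 2+5 = 7 for Zeta, 8 for Gamma — Gamma by 8–7.
Zeta vs Theta: Zeta is ranked higher on 2+5 = 7 ballots, Theta on 8. Theta wins 8–7.
Kappa vs Tau: 10 to 5, Kappa.
Kappa vs Gamma: 5 for Kappa, 10 for Gamma — Gamma by 10–5.
Kappa vs Theta: Kappa is ranked higher on 5+5 = 10 ballots, Theta on 5. Kappa wins 10–5.
Tau vs Gamma: Tau preferred on 2+5 = 7 ballots; Gamma wins 8–7.
Tau vs Theta: 2+3+5 = 10 for Tau, 5 for Theta — Tau by 10–5.
Gamma vs Theta: 2+3+5+5 = 15 for Gamma, 0 for Theta — Gamma by 15–0.
Only Gamma has no losses; Gamma is the Condorcet winner.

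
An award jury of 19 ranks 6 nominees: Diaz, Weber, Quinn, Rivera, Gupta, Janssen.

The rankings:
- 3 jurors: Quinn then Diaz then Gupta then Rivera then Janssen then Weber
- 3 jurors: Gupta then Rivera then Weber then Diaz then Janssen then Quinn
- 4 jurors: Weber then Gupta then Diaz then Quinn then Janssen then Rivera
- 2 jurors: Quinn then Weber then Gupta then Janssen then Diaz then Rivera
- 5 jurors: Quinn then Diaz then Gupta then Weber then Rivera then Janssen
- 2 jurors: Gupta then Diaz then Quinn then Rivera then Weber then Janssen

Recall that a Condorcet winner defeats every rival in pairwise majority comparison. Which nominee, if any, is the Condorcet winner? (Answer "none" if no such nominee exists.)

Quinn

Pairwise majorities:
Diaz vs Weber: Diaz, 10–9.
Diaz vs Quinn: Quinn, 10–9.
Diaz vs Rivera: Diaz, 16–3.
Diaz vs Gupta: Gupta wins 11–8.
Diaz vs Janssen: Diaz wins 17–2.
Weber vs Quinn: Quinn, 12–7.
Weber vs Rivera: Weber wins 11–8.
Weber–Gupta: Gupta 13–6.
Weber vs Janssen: Weber, 16–3.
Quinn–Rivera: Quinn 16–3.
Quinn vs Gupta: Quinn, 10–9.
Quinn–Janssen: Quinn 16–3.
Rivera–Gupta: Gupta 19–0.
Rivera vs Janssen: Rivera, 13–6.
Gupta–Janssen: Gupta 19–0.
Quinn wins every pairwise contest, so Quinn is the Condorcet winner.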